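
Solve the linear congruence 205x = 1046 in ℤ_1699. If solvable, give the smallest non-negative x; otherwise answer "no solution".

1298

First find gcd(205, 1699):
1699 = 8×205 + 59
205 = 3×59 + 28
59 = 2×28 + 3
28 = 9×3 + 1
3 = 3×1 + 0
gcd = 1, so a unique solution mod 1699 exists.
Back-substitute for the Bézout coefficients:
1 = 28 − 9·3
1 = −9·59 + 19·28
1 = 19·205 − 66·59
1 = −66·1699 + 547·205
So 205·(547) ≡ 1 (mod 1699), giving 205⁻¹ ≡ 547.
x ≡ 205⁻¹·1046 ≡ 547·1046 ≡ 1298 (mod 1699).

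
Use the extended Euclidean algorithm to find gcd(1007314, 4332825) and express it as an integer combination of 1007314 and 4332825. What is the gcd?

Apply Euclid's algorithm to 4332825 and 1007314:
4332825 = 4×1007314 + 303569
1007314 = 3×303569 + 96607
303569 = 3×96607 + 13748
96607 = 7×13748 + 371
13748 = 37×371 + 21
371 = 17×21 + 14
21 = 1×14 + 7
14 = 2×7 + 0
gcd(1007314, 4332825) = 7.
Back-substituting:
7 = 21 − 14
7 = −371 + 18·21
7 = 18·13748 − 667·371
7 = −667·96607 + 4687·13748
7 = 4687·303569 − 14728·96607
7 = −14728·1007314 + 48871·303569
7 = 48871·4332825 − 210212·1007314
So 7 = (48871)·4332825 + (-210212)·1007314.

7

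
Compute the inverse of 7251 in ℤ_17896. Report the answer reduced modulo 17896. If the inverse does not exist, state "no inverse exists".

13451

Run Euclid on (17896, 7251):
17896 = 2·7251 + 3394
7251 = 2·3394 + 463
3394 = 7·463 + 153
463 = 3·153 + 4
153 = 38·4 + 1
4 = 4·1 + 0
gcd = 1, so the inverse exists. Back-substitute:
1 = 153 − 38·4
1 = −38·463 + 115·153
1 = 115·3394 − 843·463
1 = −843·7251 + 1801·3394
1 = 1801·17896 − 4445·7251
So 7251·(-4445) ≡ 1 (mod 17896), and -4445 ≡ 13451 (mod 17896).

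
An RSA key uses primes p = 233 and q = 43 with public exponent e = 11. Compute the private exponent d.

5315

φ(n) = (p−1)(q−1) = 232·42 = 9744.
Need d with 11·d ≡ 1 (mod 9744). Apply the extended Euclidean algorithm:
9744 = 885×11 + 9
11 = 1×9 + 2
9 = 4×2 + 1
2 = 2×1 + 0
Back-substitute:
1 = 9 − 4·2
1 = −4·11 + 5·9
1 = 5·9744 − 4429·11
So 11·(-4429) ≡ 1 (mod 9744), hence d ≡ -4429 ≡ 5315 (mod 9744).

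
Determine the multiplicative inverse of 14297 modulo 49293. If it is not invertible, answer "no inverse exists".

22583

Extended Euclidean algorithm:
49293 = 3·14297 + 6402
14297 = 2·6402 + 1493
6402 = 4·1493 + 430
1493 = 3·430 + 203
430 = 2·203 + 24
203 = 8·24 + 11
24 = 2·11 + 2
11 = 5·2 + 1
2 = 2·1 + 0
gcd = 1, so the inverse exists. Back-substitute:
1 = 11 − 5·2
1 = −5·24 + 11·11
1 = 11·203 − 93·24
1 = −93·430 + 197·203
1 = 197·1493 − 684·430
1 = −684·6402 + 2933·1493
1 = 2933·14297 − 6550·6402
1 = −6550·49293 + 22583·14297
So 14297·22583 ≡ 1 (mod 49293).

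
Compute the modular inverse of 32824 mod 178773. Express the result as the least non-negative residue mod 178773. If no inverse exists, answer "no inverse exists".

Extended Euclidean algorithm:
178773 = 5·32824 + 14653
32824 = 2·14653 + 3518
14653 = 4·3518 + 581
3518 = 6·581 + 32
581 = 18·32 + 5
32 = 6·5 + 2
5 = 2·2 + 1
2 = 2·1 + 0
gcd = 1, so the inverse exists. Back-substitute:
1 = 5 − 2·2
1 = −2·32 + 13·5
1 = 13·581 − 236·32
1 = −236·3518 + 1429·581
1 = 1429·14653 − 5952·3518
1 = −5952·32824 + 13333·14653
1 = 13333·178773 − 72617·32824
Thus 32824·(-72617) ≡ 1 (mod 178773); reducing, -72617 mod 178773 = 106156.

106156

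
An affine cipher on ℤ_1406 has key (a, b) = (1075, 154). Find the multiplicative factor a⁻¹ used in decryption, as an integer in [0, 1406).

463

Run Euclid on (1406, 1075):
1406 = 1·1075 + 331
1075 = 3·331 + 82
331 = 4·82 + 3
82 = 27·3 + 1
3 = 3·1 + 0
Since gcd(1075, 1406) = 1, back-substitute to write 1 as a combination:
1 = 82 − 27·3
1 = −27·331 + 109·82
1 = 109·1075 − 354·331
1 = −354·1406 + 463·1075
So 1075·463 ≡ 1 (mod 1406).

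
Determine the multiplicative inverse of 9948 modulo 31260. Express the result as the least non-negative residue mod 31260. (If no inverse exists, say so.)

no inverse exists

Compute gcd(9948, 31260):
31260 = 3×9948 + 1416
9948 = 7×1416 + 36
1416 = 39×36 + 12
36 = 3×12 + 0
The gcd is 12, not 1, hence no inverse exists.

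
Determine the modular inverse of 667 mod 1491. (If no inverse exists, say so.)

Apply the Euclidean algorithm to 1491 and 667:
1491 = 2·667 + 157
667 = 4·157 + 39
157 = 4·39 + 1
39 = 39·1 + 0
gcd = 1, so the inverse exists. Back-substitute:
1 = 157 − 4·39
1 = −4·667 + 17·157
1 = 17·1491 − 38·667
Hence 667⁻¹ ≡ -38 ≡ 1453 (mod 1491).

1453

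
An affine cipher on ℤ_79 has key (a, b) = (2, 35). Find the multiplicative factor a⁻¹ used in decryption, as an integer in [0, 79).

gcd(79, 2) by repeated division:
79 = 39×2 + 1
2 = 2×1 + 0
gcd = 1, so the inverse exists. Back-substitute:
1 = 79 − 39·2
So 2·(-39) ≡ 1 (mod 79), and -39 ≡ 40 (mod 79).

40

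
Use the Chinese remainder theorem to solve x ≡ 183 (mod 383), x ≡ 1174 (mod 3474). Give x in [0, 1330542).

Write x = 183 + 383·k. Then 383·k ≡ 1174 − 183 ≡ 991 (mod 3474).
Need 383⁻¹ mod 3474. Extended Euclid on (3474, 383):
3474 = 9*383 + 27
383 = 14*27 + 5
27 = 5*5 + 2
5 = 2*2 + 1
2 = 2*1 + 0
Back-substitute:
1 = 5 − 2·2
1 = −2·27 + 11·5
1 = 11·383 − 156·27
1 = −156·3474 + 1415·383
383⁻¹ ≡ 1415 (mod 3474), so k ≡ 1415·991 ≡ 2243 (mod 3474).
x = 183 + 383·2243 = 859252.

859252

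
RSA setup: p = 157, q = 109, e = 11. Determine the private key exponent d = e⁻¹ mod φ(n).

4595

φ(n) = (p−1)(q−1) = 156·108 = 16848.
Need d with 11·d ≡ 1 (mod 16848). Apply the extended Euclidean algorithm:
16848 = 1531*11 + 7
11 = 1*7 + 4
7 = 1*4 + 3
4 = 1*3 + 1
3 = 3*1 + 0
Back-substitute:
1 = 4 − 3
1 = −7 + 2·4
1 = 2·11 − 3·7
1 = −3·16848 + 4595·11
So 11·4595 ≡ 1 (mod 16848), hence d = 4595.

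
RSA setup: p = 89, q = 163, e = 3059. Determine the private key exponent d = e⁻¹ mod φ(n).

8603

φ(n) = (p−1)(q−1) = 88·162 = 14256.
Need d with 3059·d ≡ 1 (mod 14256). Apply the extended Euclidean algorithm:
14256 = 4·3059 + 2020
3059 = 1·2020 + 1039
2020 = 1·1039 + 981
1039 = 1·981 + 58
981 = 16·58 + 53
58 = 1·53 + 5
53 = 10·5 + 3
5 = 1·3 + 2
3 = 1·2 + 1
2 = 2·1 + 0
Back-substitute:
1 = 3 − 2
1 = −5 + 2·3
1 = 2·53 − 21·5
1 = −21·58 + 23·53
1 = 23·981 − 389·58
1 = −389·1039 + 412·981
1 = 412·2020 − 801·1039
1 = −801·3059 + 1213·2020
1 = 1213·14256 − 5653·3059
So 3059·(-5653) ≡ 1 (mod 14256), hence d ≡ -5653 ≡ 8603 (mod 14256).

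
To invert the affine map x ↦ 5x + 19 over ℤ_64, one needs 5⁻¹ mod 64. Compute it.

13

gcd(64, 5) by repeated division:
64 = 12×5 + 4
5 = 1×4 + 1
4 = 4×1 + 0
gcd = 1, so the inverse exists. Back-substitute:
1 = 5 − 4
1 = −64 + 13·5
So 5·13 ≡ 1 (mod 64).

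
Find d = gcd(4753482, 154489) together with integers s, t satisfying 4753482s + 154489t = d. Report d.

Euclidean algorithm:
4753482 = 30*154489 + 118812
154489 = 1*118812 + 35677
118812 = 3*35677 + 11781
35677 = 3*11781 + 334
11781 = 35*334 + 91
334 = 3*91 + 61
91 = 1*61 + 30
61 = 2*30 + 1
30 = 30*1 + 0
gcd(4753482, 154489) = 1.
Working backward:
1 = 61 − 2·30
1 = −2·91 + 3·61
1 = 3·334 − 11·91
1 = −11·11781 + 388·334
1 = 388·35677 − 1175·11781
1 = −1175·118812 + 3913·35677
1 = 3913·154489 − 5088·118812
1 = −5088·4753482 + 156553·154489
So 1 = (-5088)·4753482 + (156553)·154489.

1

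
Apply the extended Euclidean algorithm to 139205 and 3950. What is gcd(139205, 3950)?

Repeated division:
139205 = 35·3950 + 955
3950 = 4·955 + 130
955 = 7·130 + 45
130 = 2·45 + 40
45 = 1·40 + 5
40 = 8·5 + 0
gcd(139205, 3950) = 5.
Working backward:
5 = 45 − 40
5 = −130 + 3·45
5 = 3·955 − 22·130
5 = −22·3950 + 91·955
5 = 91·139205 − 3207·3950
So 5 = (91)·139205 + (-3207)·3950.

5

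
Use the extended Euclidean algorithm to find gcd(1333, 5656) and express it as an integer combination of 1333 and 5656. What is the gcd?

1

Repeated division:
5656 = 4*1333 + 324
1333 = 4*324 + 37
324 = 8*37 + 28
37 = 1*28 + 9
28 = 3*9 + 1
9 = 9*1 + 0
gcd(1333, 5656) = 1.
Back-substituting:
1 = 28 − 3·9
1 = −3·37 + 4·28
1 = 4·324 − 35·37
1 = −35·1333 + 144·324
1 = 144·5656 − 611·1333
So 1 = (144)·5656 + (-611)·1333.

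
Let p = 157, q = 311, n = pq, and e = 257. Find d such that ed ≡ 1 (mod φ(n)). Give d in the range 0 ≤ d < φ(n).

φ(n) = (p−1)(q−1) = 156·310 = 48360.
Need d with 257·d ≡ 1 (mod 48360). Apply the extended Euclidean algorithm:
48360 = 188·257 + 44
257 = 5·44 + 37
44 = 1·37 + 7
37 = 5·7 + 2
7 = 3·2 + 1
2 = 2·1 + 0
Back-substitute:
1 = 7 − 3·2
1 = −3·37 + 16·7
1 = 16·44 − 19·37
1 = −19·257 + 111·44
1 = 111·48360 − 20887·257
So 257·(-20887) ≡ 1 (mod 48360), hence d ≡ -20887 ≡ 27473 (mod 48360).

27473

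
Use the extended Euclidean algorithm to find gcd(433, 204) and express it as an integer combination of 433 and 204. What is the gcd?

Repeated division:
433 = 2*204 + 25
204 = 8*25 + 4
25 = 6*4 + 1
4 = 4*1 + 0
gcd(433, 204) = 1.
Express as a combination:
1 = 25 − 6·4
1 = −6·204 + 49·25
1 = 49·433 − 104·204
So 1 = (49)·433 + (-104)·204.

1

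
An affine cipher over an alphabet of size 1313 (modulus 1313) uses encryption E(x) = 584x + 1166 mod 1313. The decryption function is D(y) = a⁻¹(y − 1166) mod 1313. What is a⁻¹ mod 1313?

987

Apply the Euclidean algorithm to 1313 and 584:
1313 = 2*584 + 145
584 = 4*145 + 4
145 = 36*4 + 1
4 = 4*1 + 0
gcd = 1, so the inverse exists. Back-substitute:
1 = 145 − 36·4
1 = −36·584 + 145·145
1 = 145·1313 − 326·584
Hence 584⁻¹ ≡ -326 ≡ 987 (mod 1313).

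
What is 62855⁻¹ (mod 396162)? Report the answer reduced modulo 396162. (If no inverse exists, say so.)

Euclidean algorithm on 396162, 62855:
396162 = 6·62855 + 19032
62855 = 3·19032 + 5759
19032 = 3·5759 + 1755
5759 = 3·1755 + 494
1755 = 3·494 + 273
494 = 1·273 + 221
273 = 1·221 + 52
221 = 4·52 + 13
52 = 4·13 + 0
The gcd is 13, not 1, hence no inverse exists.

no inverse exists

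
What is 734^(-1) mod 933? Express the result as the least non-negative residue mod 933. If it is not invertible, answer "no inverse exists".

647

Apply the Euclidean algorithm to 933 and 734:
933 = 1·734 + 199
734 = 3·199 + 137
199 = 1·137 + 62
137 = 2·62 + 13
62 = 4·13 + 10
13 = 1·10 + 3
10 = 3·3 + 1
3 = 3·1 + 0
Since gcd(734, 933) = 1, back-substitute to write 1 as a combination:
1 = 10 − 3·3
1 = −3·13 + 4·10
1 = 4·62 − 19·13
1 = −19·137 + 42·62
1 = 42·199 − 61·137
1 = −61·734 + 225·199
1 = 225·933 − 286·734
Thus 734·(-286) ≡ 1 (mod 933); reducing, -286 mod 933 = 647.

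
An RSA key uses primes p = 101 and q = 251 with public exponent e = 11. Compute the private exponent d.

9091

φ(n) = (p−1)(q−1) = 100·250 = 25000.
Need d with 11·d ≡ 1 (mod 25000). Apply the extended Euclidean algorithm:
25000 = 2272·11 + 8
11 = 1·8 + 3
8 = 2·3 + 2
3 = 1·2 + 1
2 = 2·1 + 0
Back-substitute:
1 = 3 − 2
1 = −8 + 3·3
1 = 3·11 − 4·8
1 = −4·25000 + 9091·11
So 11·9091 ≡ 1 (mod 25000), hence d = 9091.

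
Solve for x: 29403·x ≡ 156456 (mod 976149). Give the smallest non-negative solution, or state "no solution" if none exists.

First find gcd(29403, 976149):
976149 = 33*29403 + 5850
29403 = 5*5850 + 153
5850 = 38*153 + 36
153 = 4*36 + 9
36 = 4*9 + 0
gcd = 9 and 9 | 156456, so solutions exist. Divide through by 9: 3267x ≡ 17384 (mod 108461).
Now find 3267⁻¹ mod 108461:
108461 = 33·3267 + 650
3267 = 5·650 + 17
650 = 38·17 + 4
17 = 4·4 + 1
4 = 4·1 + 0
Back-substitute:
1 = 17 − 4·4
1 = −4·650 + 153·17
1 = 153·3267 − 769·650
1 = −769·108461 + 25530·3267
So 3267⁻¹ ≡ 25530 (mod 108461).
Then x ≡ 25530·17384 ≡ 99569 (mod 108461); the smallest non-negative solution is x = 99569.

99569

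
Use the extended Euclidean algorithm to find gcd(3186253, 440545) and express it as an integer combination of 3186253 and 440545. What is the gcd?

7

Repeated division:
3186253 = 7*440545 + 102438
440545 = 4*102438 + 30793
102438 = 3*30793 + 10059
30793 = 3*10059 + 616
10059 = 16*616 + 203
616 = 3*203 + 7
203 = 29*7 + 0
gcd(3186253, 440545) = 7.
Express as a combination:
7 = 616 − 3·203
7 = −3·10059 + 49·616
7 = 49·30793 − 150·10059
7 = −150·102438 + 499·30793
7 = 499·440545 − 2146·102438
7 = −2146·3186253 + 15521·440545
So 7 = (-2146)·3186253 + (15521)·440545.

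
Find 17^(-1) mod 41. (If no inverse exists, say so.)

Extended Euclidean algorithm:
41 = 2×17 + 7
17 = 2×7 + 3
7 = 2×3 + 1
3 = 3×1 + 0
gcd = 1, so the inverse exists. Back-substitute:
1 = 7 − 2·3
1 = −2·17 + 5·7
1 = 5·41 − 12·17
Hence 17⁻¹ ≡ -12 ≡ 29 (mod 41).

29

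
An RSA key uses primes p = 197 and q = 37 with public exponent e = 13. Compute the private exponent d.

4885

φ(n) = (p−1)(q−1) = 196·36 = 7056.
Need d with 13·d ≡ 1 (mod 7056). Apply the extended Euclidean algorithm:
7056 = 542*13 + 10
13 = 1*10 + 3
10 = 3*3 + 1
3 = 3*1 + 0
Back-substitute:
1 = 10 − 3·3
1 = −3·13 + 4·10
1 = 4·7056 − 2171·13
So 13·(-2171) ≡ 1 (mod 7056), hence d ≡ -2171 ≡ 4885 (mod 7056).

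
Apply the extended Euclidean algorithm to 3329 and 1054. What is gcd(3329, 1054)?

Repeated division:
3329 = 3*1054 + 167
1054 = 6*167 + 52
167 = 3*52 + 11
52 = 4*11 + 8
11 = 1*8 + 3
8 = 2*3 + 2
3 = 1*2 + 1
2 = 2*1 + 0
gcd(3329, 1054) = 1.
Working backward:
1 = 3 − 2
1 = −8 + 3·3
1 = 3·11 − 4·8
1 = −4·52 + 19·11
1 = 19·167 − 61·52
1 = −61·1054 + 385·167
1 = 385·3329 − 1216·1054
So 1 = (385)·3329 + (-1216)·1054.

1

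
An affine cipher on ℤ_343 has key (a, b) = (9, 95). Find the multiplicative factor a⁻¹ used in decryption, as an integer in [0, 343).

Apply the Euclidean algorithm to 343 and 9:
343 = 38×9 + 1
9 = 9×1 + 0
Since gcd(9, 343) = 1, back-substitute to write 1 as a combination:
1 = 343 − 38·9
Thus 9·(-38) ≡ 1 (mod 343); reducing, -38 mod 343 = 305.

305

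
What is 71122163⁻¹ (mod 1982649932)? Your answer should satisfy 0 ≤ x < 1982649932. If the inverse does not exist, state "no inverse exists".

1491888107

Extended Euclidean algorithm:
1982649932 = 27·71122163 + 62351531
71122163 = 1·62351531 + 8770632
62351531 = 7·8770632 + 957107
8770632 = 9·957107 + 156669
957107 = 6·156669 + 17093
156669 = 9·17093 + 2832
17093 = 6·2832 + 101
2832 = 28·101 + 4
101 = 25·4 + 1
4 = 4·1 + 0
Since gcd(71122163, 1982649932) = 1, back-substitute to write 1 as a combination:
1 = 101 − 25·4
1 = −25·2832 + 701·101
1 = 701·17093 − 4231·2832
1 = −4231·156669 + 38780·17093
1 = 38780·957107 − 236911·156669
1 = −236911·8770632 + 2170979·957107
1 = 2170979·62351531 − 15433764·8770632
1 = −15433764·71122163 + 17604743·62351531
1 = 17604743·1982649932 − 490761825·71122163
So 71122163·(-490761825) ≡ 1 (mod 1982649932), and -490761825 ≡ 1491888107 (mod 1982649932).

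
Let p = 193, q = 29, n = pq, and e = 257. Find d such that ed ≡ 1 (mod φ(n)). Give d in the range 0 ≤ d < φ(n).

φ(n) = (p−1)(q−1) = 192·28 = 5376.
Need d with 257·d ≡ 1 (mod 5376). Apply the extended Euclidean algorithm:
5376 = 20×257 + 236
257 = 1×236 + 21
236 = 11×21 + 5
21 = 4×5 + 1
5 = 5×1 + 0
Back-substitute:
1 = 21 − 4·5
1 = −4·236 + 45·21
1 = 45·257 − 49·236
1 = −49·5376 + 1025·257
So 257·1025 ≡ 1 (mod 5376), hence d = 1025.

1025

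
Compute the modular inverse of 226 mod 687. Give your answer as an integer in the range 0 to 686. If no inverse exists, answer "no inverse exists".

76

Run Euclid on (687, 226):
687 = 3·226 + 9
226 = 25·9 + 1
9 = 9·1 + 0
Since gcd(226, 687) = 1, back-substitute to write 1 as a combination:
1 = 226 − 25·9
1 = −25·687 + 76·226
So 226·76 ≡ 1 (mod 687).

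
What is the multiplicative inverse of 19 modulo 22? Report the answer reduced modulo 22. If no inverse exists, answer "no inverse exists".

gcd(22, 19) by repeated division:
22 = 1·19 + 3
19 = 6·3 + 1
3 = 3·1 + 0
Since gcd(19, 22) = 1, back-substitute to write 1 as a combination:
1 = 19 − 6·3
1 = −6·22 + 7·19
So 19·7 ≡ 1 (mod 22).

7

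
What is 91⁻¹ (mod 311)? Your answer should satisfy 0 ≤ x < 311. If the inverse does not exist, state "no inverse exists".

270

Apply the Euclidean algorithm to 311 and 91:
311 = 3·91 + 38
91 = 2·38 + 15
38 = 2·15 + 8
15 = 1·8 + 7
8 = 1·7 + 1
7 = 7·1 + 0
Since gcd(91, 311) = 1, back-substitute to write 1 as a combination:
1 = 8 − 7
1 = −15 + 2·8
1 = 2·38 − 5·15
1 = −5·91 + 12·38
1 = 12·311 − 41·91
Thus 91·(-41) ≡ 1 (mod 311); reducing, -41 mod 311 = 270.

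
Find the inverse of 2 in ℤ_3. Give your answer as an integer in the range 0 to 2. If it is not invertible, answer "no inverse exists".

2

gcd(3, 2) by repeated division:
3 = 1×2 + 1
2 = 2×1 + 0
The gcd is 1. Working backward:
1 = 3 − 2
So 2·(-1) ≡ 1 (mod 3), and -1 ≡ 2 (mod 3).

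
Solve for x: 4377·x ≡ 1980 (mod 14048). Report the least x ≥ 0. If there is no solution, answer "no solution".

First find gcd(4377, 14048):
14048 = 3·4377 + 917
4377 = 4·917 + 709
917 = 1·709 + 208
709 = 3·208 + 85
208 = 2·85 + 38
85 = 2·38 + 9
38 = 4·9 + 2
9 = 4·2 + 1
2 = 2·1 + 0
gcd = 1, so a unique solution mod 14048 exists.
Back-substitute for the Bézout coefficients:
1 = 9 − 4·2
1 = −4·38 + 17·9
1 = 17·85 − 38·38
1 = −38·208 + 93·85
1 = 93·709 − 317·208
1 = −317·917 + 410·709
1 = 410·4377 − 1957·917
1 = −1957·14048 + 6281·4377
So 4377·(6281) ≡ 1 (mod 14048), giving 4377⁻¹ ≡ 6281.
x ≡ 4377⁻¹·1980 ≡ 6281·1980 ≡ 3900 (mod 14048).

3900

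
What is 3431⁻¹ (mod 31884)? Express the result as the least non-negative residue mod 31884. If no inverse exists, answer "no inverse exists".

Run Euclid on (31884, 3431):
31884 = 9*3431 + 1005
3431 = 3*1005 + 416
1005 = 2*416 + 173
416 = 2*173 + 70
173 = 2*70 + 33
70 = 2*33 + 4
33 = 8*4 + 1
4 = 4*1 + 0
The gcd is 1. Working backward:
1 = 33 − 8·4
1 = −8·70 + 17·33
1 = 17·173 − 42·70
1 = −42·416 + 101·173
1 = 101·1005 − 244·416
1 = −244·3431 + 833·1005
1 = 833·31884 − 7741·3431
So 3431·(-7741) ≡ 1 (mod 31884), and -7741 ≡ 24143 (mod 31884).

24143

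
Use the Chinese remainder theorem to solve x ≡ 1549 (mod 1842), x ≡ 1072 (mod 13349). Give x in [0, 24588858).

24549883

Write x = 1549 + 1842·k. Then 1842·k ≡ 1072 − 1549 ≡ 12872 (mod 13349).
Need 1842⁻¹ mod 13349. Extended Euclid on (13349, 1842):
13349 = 7*1842 + 455
1842 = 4*455 + 22
455 = 20*22 + 15
22 = 1*15 + 7
15 = 2*7 + 1
7 = 7*1 + 0
Back-substitute:
1 = 15 − 2·7
1 = −2·22 + 3·15
1 = 3·455 − 62·22
1 = −62·1842 + 251·455
1 = 251·13349 − 1819·1842
1842⁻¹ ≡ 11530 (mod 13349), so k ≡ 11530·12872 ≡ 13327 (mod 13349).
x = 1549 + 1842·13327 = 24549883.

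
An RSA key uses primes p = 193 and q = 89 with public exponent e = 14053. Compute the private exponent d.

7405

φ(n) = (p−1)(q−1) = 192·88 = 16896.
Need d with 14053·d ≡ 1 (mod 16896). Apply the extended Euclidean algorithm:
16896 = 1·14053 + 2843
14053 = 4·2843 + 2681
2843 = 1·2681 + 162
2681 = 16·162 + 89
162 = 1·89 + 73
89 = 1·73 + 16
73 = 4·16 + 9
16 = 1·9 + 7
9 = 1·7 + 2
7 = 3·2 + 1
2 = 2·1 + 0
Back-substitute:
1 = 7 − 3·2
1 = −3·9 + 4·7
1 = 4·16 − 7·9
1 = −7·73 + 32·16
1 = 32·89 − 39·73
1 = −39·162 + 71·89
1 = 71·2681 − 1175·162
1 = −1175·2843 + 1246·2681
1 = 1246·14053 − 6159·2843
1 = −6159·16896 + 7405·14053
So 14053·7405 ≡ 1 (mod 16896), hence d = 7405.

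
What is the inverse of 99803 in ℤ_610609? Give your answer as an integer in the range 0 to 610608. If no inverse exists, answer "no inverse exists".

143758

gcd(610609, 99803) by repeated division:
610609 = 6×99803 + 11791
99803 = 8×11791 + 5475
11791 = 2×5475 + 841
5475 = 6×841 + 429
841 = 1×429 + 412
429 = 1×412 + 17
412 = 24×17 + 4
17 = 4×4 + 1
4 = 4×1 + 0
gcd = 1, so the inverse exists. Back-substitute:
1 = 17 − 4·4
1 = −4·412 + 97·17
1 = 97·429 − 101·412
1 = −101·841 + 198·429
1 = 198·5475 − 1289·841
1 = −1289·11791 + 2776·5475
1 = 2776·99803 − 23497·11791
1 = −23497·610609 + 143758·99803
So 99803·143758 ≡ 1 (mod 610609).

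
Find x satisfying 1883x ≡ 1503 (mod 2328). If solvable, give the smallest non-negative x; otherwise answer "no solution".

First find gcd(1883, 2328):
2328 = 1×1883 + 445
1883 = 4×445 + 103
445 = 4×103 + 33
103 = 3×33 + 4
33 = 8×4 + 1
4 = 4×1 + 0
gcd = 1, so a unique solution mod 2328 exists.
Back-substitute for the Bézout coefficients:
1 = 33 − 8·4
1 = −8·103 + 25·33
1 = 25·445 − 108·103
1 = −108·1883 + 457·445
1 = 457·2328 − 565·1883
So 1883·(-565) ≡ 1 (mod 2328), giving 1883⁻¹ ≡ 1763.
x ≡ 1883⁻¹·1503 ≡ 1763·1503 ≡ 525 (mod 2328).

525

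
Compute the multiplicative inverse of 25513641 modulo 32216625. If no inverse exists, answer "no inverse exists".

no inverse exists

Compute gcd(25513641, 32216625):
32216625 = 1·25513641 + 6702984
25513641 = 3·6702984 + 5404689
6702984 = 1·5404689 + 1298295
5404689 = 4·1298295 + 211509
1298295 = 6·211509 + 29241
211509 = 7·29241 + 6822
29241 = 4·6822 + 1953
6822 = 3·1953 + 963
1953 = 2·963 + 27
963 = 35·27 + 18
27 = 1·18 + 9
18 = 2·9 + 0
The gcd is 9, not 1, hence no inverse exists.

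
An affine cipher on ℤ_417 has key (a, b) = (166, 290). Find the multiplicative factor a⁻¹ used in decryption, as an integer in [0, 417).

Extended Euclidean algorithm:
417 = 2*166 + 85
166 = 1*85 + 81
85 = 1*81 + 4
81 = 20*4 + 1
4 = 4*1 + 0
gcd = 1, so the inverse exists. Back-substitute:
1 = 81 − 20·4
1 = −20·85 + 21·81
1 = 21·166 − 41·85
1 = −41·417 + 103·166
So 166·103 ≡ 1 (mod 417).

103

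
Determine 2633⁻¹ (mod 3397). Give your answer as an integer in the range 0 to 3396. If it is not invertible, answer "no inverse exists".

Run Euclid on (3397, 2633):
3397 = 1×2633 + 764
2633 = 3×764 + 341
764 = 2×341 + 82
341 = 4×82 + 13
82 = 6×13 + 4
13 = 3×4 + 1
4 = 4×1 + 0
The gcd is 1. Working backward:
1 = 13 − 3·4
1 = −3·82 + 19·13
1 = 19·341 − 79·82
1 = −79·764 + 177·341
1 = 177·2633 − 610·764
1 = −610·3397 + 787·2633
So 2633·787 ≡ 1 (mod 3397).

787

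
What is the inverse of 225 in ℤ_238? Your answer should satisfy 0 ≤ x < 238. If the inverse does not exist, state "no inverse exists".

Run Euclid on (238, 225):
238 = 1×225 + 13
225 = 17×13 + 4
13 = 3×4 + 1
4 = 4×1 + 0
Since gcd(225, 238) = 1, back-substitute to write 1 as a combination:
1 = 13 − 3·4
1 = −3·225 + 52·13
1 = 52·238 − 55·225
Thus 225·(-55) ≡ 1 (mod 238); reducing, -55 mod 238 = 183.

183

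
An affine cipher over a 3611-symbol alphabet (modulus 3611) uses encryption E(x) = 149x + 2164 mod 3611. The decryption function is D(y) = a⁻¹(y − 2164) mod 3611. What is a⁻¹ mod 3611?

412

gcd(3611, 149) by repeated division:
3611 = 24×149 + 35
149 = 4×35 + 9
35 = 3×9 + 8
9 = 1×8 + 1
8 = 8×1 + 0
Since gcd(149, 3611) = 1, back-substitute to write 1 as a combination:
1 = 9 − 8
1 = −35 + 4·9
1 = 4·149 − 17·35
1 = −17·3611 + 412·149
So 149·412 ≡ 1 (mod 3611).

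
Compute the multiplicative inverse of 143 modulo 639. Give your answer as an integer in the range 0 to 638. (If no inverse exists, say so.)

143

Apply the Euclidean algorithm to 639 and 143:
639 = 4·143 + 67
143 = 2·67 + 9
67 = 7·9 + 4
9 = 2·4 + 1
4 = 4·1 + 0
The gcd is 1. Working backward:
1 = 9 − 2·4
1 = −2·67 + 15·9
1 = 15·143 − 32·67
1 = −32·639 + 143·143
So 143·143 ≡ 1 (mod 639).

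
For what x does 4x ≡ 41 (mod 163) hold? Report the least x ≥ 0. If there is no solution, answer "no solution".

51

First find gcd(4, 163):
163 = 40*4 + 3
4 = 1*3 + 1
3 = 3*1 + 0
gcd = 1, so a unique solution mod 163 exists.
Back-substitute for the Bézout coefficients:
1 = 4 − 3
1 = −163 + 41·4
So 4·(41) ≡ 1 (mod 163), giving 4⁻¹ ≡ 41.
x ≡ 4⁻¹·41 ≡ 41·41 ≡ 51 (mod 163).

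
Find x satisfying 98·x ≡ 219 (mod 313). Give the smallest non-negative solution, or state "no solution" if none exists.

First find gcd(98, 313):
313 = 3×98 + 19
98 = 5×19 + 3
19 = 6×3 + 1
3 = 3×1 + 0
gcd = 1, so a unique solution mod 313 exists.
Back-substitute for the Bézout coefficients:
1 = 19 − 6·3
1 = −6·98 + 31·19
1 = 31·313 − 99·98
So 98·(-99) ≡ 1 (mod 313), giving 98⁻¹ ≡ 214.
x ≡ 98⁻¹·219 ≡ 214·219 ≡ 229 (mod 313).

229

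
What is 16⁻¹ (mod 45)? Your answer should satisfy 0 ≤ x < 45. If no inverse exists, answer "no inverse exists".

31

Extended Euclidean algorithm:
45 = 2×16 + 13
16 = 1×13 + 3
13 = 4×3 + 1
3 = 3×1 + 0
Since gcd(16, 45) = 1, back-substitute to write 1 as a combination:
1 = 13 − 4·3
1 = −4·16 + 5·13
1 = 5·45 − 14·16
Thus 16·(-14) ≡ 1 (mod 45); reducing, -14 mod 45 = 31.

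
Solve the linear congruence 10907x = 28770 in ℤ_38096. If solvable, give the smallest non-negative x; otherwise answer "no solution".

First find gcd(10907, 38096):
38096 = 3*10907 + 5375
10907 = 2*5375 + 157
5375 = 34*157 + 37
157 = 4*37 + 9
37 = 4*9 + 1
9 = 9*1 + 0
gcd = 1, so a unique solution mod 38096 exists.
Back-substitute for the Bézout coefficients:
1 = 37 − 4·9
1 = −4·157 + 17·37
1 = 17·5375 − 582·157
1 = −582·10907 + 1181·5375
1 = 1181·38096 − 4125·10907
So 10907·(-4125) ≡ 1 (mod 38096), giving 10907⁻¹ ≡ 33971.
x ≡ 10907⁻¹·28770 ≡ 33971·28770 ≡ 30886 (mod 38096).

30886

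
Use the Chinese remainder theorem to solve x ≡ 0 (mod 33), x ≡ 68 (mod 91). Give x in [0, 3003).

Write x = 0 + 33·k. Then 33·k ≡ 68 − 0 ≡ 68 (mod 91).
Need 33⁻¹ mod 91. Extended Euclid on (91, 33):
91 = 2·33 + 25
33 = 1·25 + 8
25 = 3·8 + 1
8 = 8·1 + 0
Back-substitute:
1 = 25 − 3·8
1 = −3·33 + 4·25
1 = 4·91 − 11·33
33⁻¹ ≡ 80 (mod 91), so k ≡ 80·68 ≡ 71 (mod 91).
x = 0 + 33·71 = 2343.

2343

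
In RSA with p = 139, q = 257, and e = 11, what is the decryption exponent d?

9635

φ(n) = (p−1)(q−1) = 138·256 = 35328.
Need d with 11·d ≡ 1 (mod 35328). Apply the extended Euclidean algorithm:
35328 = 3211*11 + 7
11 = 1*7 + 4
7 = 1*4 + 3
4 = 1*3 + 1
3 = 3*1 + 0
Back-substitute:
1 = 4 − 3
1 = −7 + 2·4
1 = 2·11 − 3·7
1 = −3·35328 + 9635·11
So 11·9635 ≡ 1 (mod 35328), hence d = 9635.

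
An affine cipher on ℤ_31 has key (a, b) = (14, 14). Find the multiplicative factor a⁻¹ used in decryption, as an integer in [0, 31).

Apply the Euclidean algorithm to 31 and 14:
31 = 2*14 + 3
14 = 4*3 + 2
3 = 1*2 + 1
2 = 2*1 + 0
gcd = 1, so the inverse exists. Back-substitute:
1 = 3 − 2
1 = −14 + 5·3
1 = 5·31 − 11·14
So 14·(-11) ≡ 1 (mod 31), and -11 ≡ 20 (mod 31).

20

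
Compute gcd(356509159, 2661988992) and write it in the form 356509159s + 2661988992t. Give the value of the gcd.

Repeated division:
2661988992 = 7·356509159 + 166424879
356509159 = 2·166424879 + 23659401
166424879 = 7·23659401 + 809072
23659401 = 29·809072 + 196313
809072 = 4·196313 + 23820
196313 = 8·23820 + 5753
23820 = 4·5753 + 808
5753 = 7·808 + 97
808 = 8·97 + 32
97 = 3·32 + 1
32 = 32·1 + 0
gcd(356509159, 2661988992) = 1.
Working backward:
1 = 97 − 3·32
1 = −3·808 + 25·97
1 = 25·5753 − 178·808
1 = −178·23820 + 737·5753
1 = 737·196313 − 6074·23820
1 = −6074·809072 + 25033·196313
1 = 25033·23659401 − 732031·809072
1 = −732031·166424879 + 5149250·23659401
1 = 5149250·356509159 − 11030531·166424879
1 = −11030531·2661988992 + 82362967·356509159
So 1 = (-11030531)·2661988992 + (82362967)·356509159.

1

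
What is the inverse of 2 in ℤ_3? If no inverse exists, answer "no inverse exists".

2

Run Euclid on (3, 2):
3 = 1×2 + 1
2 = 2×1 + 0
gcd = 1, so the inverse exists. Back-substitute:
1 = 3 − 2
Thus 2·(-1) ≡ 1 (mod 3); reducing, -1 mod 3 = 2.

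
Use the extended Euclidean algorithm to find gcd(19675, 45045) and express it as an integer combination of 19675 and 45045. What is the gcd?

Repeated division:
45045 = 2×19675 + 5695
19675 = 3×5695 + 2590
5695 = 2×2590 + 515
2590 = 5×515 + 15
515 = 34×15 + 5
15 = 3×5 + 0
gcd(19675, 45045) = 5.
Express as a combination:
5 = 515 − 34·15
5 = −34·2590 + 171·515
5 = 171·5695 − 376·2590
5 = −376·19675 + 1299·5695
5 = 1299·45045 − 2974·19675
So 5 = (1299)·45045 + (-2974)·19675.

5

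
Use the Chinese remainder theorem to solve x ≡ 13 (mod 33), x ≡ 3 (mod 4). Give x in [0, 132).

Write x = 13 + 33·k. Then 33·k ≡ 3 − 13 ≡ 2 (mod 4).
Need 33⁻¹ mod 4. Extended Euclid on (4, 1):
4 = 4*1 + 0
33⁻¹ ≡ 1 (mod 4), so k ≡ 1·2 ≡ 2 (mod 4).
x = 13 + 33·2 = 79.

79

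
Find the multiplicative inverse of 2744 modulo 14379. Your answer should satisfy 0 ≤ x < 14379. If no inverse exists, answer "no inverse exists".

6524

Run Euclid on (14379, 2744):
14379 = 5*2744 + 659
2744 = 4*659 + 108
659 = 6*108 + 11
108 = 9*11 + 9
11 = 1*9 + 2
9 = 4*2 + 1
2 = 2*1 + 0
Since gcd(2744, 14379) = 1, back-substitute to write 1 as a combination:
1 = 9 − 4·2
1 = −4·11 + 5·9
1 = 5·108 − 49·11
1 = −49·659 + 299·108
1 = 299·2744 − 1245·659
1 = −1245·14379 + 6524·2744
So 2744·6524 ≡ 1 (mod 14379).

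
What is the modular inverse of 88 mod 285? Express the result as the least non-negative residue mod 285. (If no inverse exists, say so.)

gcd(285, 88) by repeated division:
285 = 3*88 + 21
88 = 4*21 + 4
21 = 5*4 + 1
4 = 4*1 + 0
Since gcd(88, 285) = 1, back-substitute to write 1 as a combination:
1 = 21 − 5·4
1 = −5·88 + 21·21
1 = 21·285 − 68·88
So 88·(-68) ≡ 1 (mod 285), and -68 ≡ 217 (mod 285).

217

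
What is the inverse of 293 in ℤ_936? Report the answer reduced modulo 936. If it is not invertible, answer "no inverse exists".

Extended Euclidean algorithm:
936 = 3·293 + 57
293 = 5·57 + 8
57 = 7·8 + 1
8 = 8·1 + 0
The gcd is 1. Working backward:
1 = 57 − 7·8
1 = −7·293 + 36·57
1 = 36·936 − 115·293
Hence 293⁻¹ ≡ -115 ≡ 821 (mod 936).

821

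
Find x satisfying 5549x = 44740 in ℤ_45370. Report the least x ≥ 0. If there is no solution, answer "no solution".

First find gcd(5549, 45370):
45370 = 8*5549 + 978
5549 = 5*978 + 659
978 = 1*659 + 319
659 = 2*319 + 21
319 = 15*21 + 4
21 = 5*4 + 1
4 = 4*1 + 0
gcd = 1, so a unique solution mod 45370 exists.
Back-substitute for the Bézout coefficients:
1 = 21 − 5·4
1 = −5·319 + 76·21
1 = 76·659 − 157·319
1 = −157·978 + 233·659
1 = 233·5549 − 1322·978
1 = −1322·45370 + 10809·5549
So 5549·(10809) ≡ 1 (mod 45370), giving 5549⁻¹ ≡ 10809.
x ≡ 5549⁻¹·44740 ≡ 10809·44740 ≡ 41200 (mod 45370).

41200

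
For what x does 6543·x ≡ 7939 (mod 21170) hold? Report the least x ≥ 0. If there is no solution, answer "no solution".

First find gcd(6543, 21170):
21170 = 3*6543 + 1541
6543 = 4*1541 + 379
1541 = 4*379 + 25
379 = 15*25 + 4
25 = 6*4 + 1
4 = 4*1 + 0
gcd = 1, so a unique solution mod 21170 exists.
Back-substitute for the Bézout coefficients:
1 = 25 − 6·4
1 = −6·379 + 91·25
1 = 91·1541 − 370·379
1 = −370·6543 + 1571·1541
1 = 1571·21170 − 5083·6543
So 6543·(-5083) ≡ 1 (mod 21170), giving 6543⁻¹ ≡ 16087.
x ≡ 6543⁻¹·7939 ≡ 16087·7939 ≡ 17253 (mod 21170).

17253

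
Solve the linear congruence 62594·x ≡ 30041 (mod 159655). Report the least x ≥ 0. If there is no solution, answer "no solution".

54949

First find gcd(62594, 159655):
159655 = 2*62594 + 34467
62594 = 1*34467 + 28127
34467 = 1*28127 + 6340
28127 = 4*6340 + 2767
6340 = 2*2767 + 806
2767 = 3*806 + 349
806 = 2*349 + 108
349 = 3*108 + 25
108 = 4*25 + 8
25 = 3*8 + 1
8 = 8*1 + 0
gcd = 1, so a unique solution mod 159655 exists.
Back-substitute for the Bézout coefficients:
1 = 25 − 3·8
1 = −3·108 + 13·25
1 = 13·349 − 42·108
1 = −42·806 + 97·349
1 = 97·2767 − 333·806
1 = −333·6340 + 763·2767
1 = 763·28127 − 3385·6340
1 = −3385·34467 + 4148·28127
1 = 4148·62594 − 7533·34467
1 = −7533·159655 + 19214·62594
So 62594·(19214) ≡ 1 (mod 159655), giving 62594⁻¹ ≡ 19214.
x ≡ 62594⁻¹·30041 ≡ 19214·30041 ≡ 54949 (mod 159655).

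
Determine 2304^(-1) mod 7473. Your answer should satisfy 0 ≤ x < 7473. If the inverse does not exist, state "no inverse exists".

Euclidean algorithm on 7473, 2304:
7473 = 3·2304 + 561
2304 = 4·561 + 60
561 = 9·60 + 21
60 = 2·21 + 18
21 = 1·18 + 3
18 = 6·3 + 0
gcd(2304, 7473) = 3 ≠ 1, so 2304 has no multiplicative inverse modulo 7473.

no inverse exists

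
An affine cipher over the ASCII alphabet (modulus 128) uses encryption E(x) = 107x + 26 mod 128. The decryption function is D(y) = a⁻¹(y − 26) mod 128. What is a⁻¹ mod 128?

67

Extended Euclidean algorithm:
128 = 1*107 + 21
107 = 5*21 + 2
21 = 10*2 + 1
2 = 2*1 + 0
The gcd is 1. Working backward:
1 = 21 − 10·2
1 = −10·107 + 51·21
1 = 51·128 − 61·107
Hence 107⁻¹ ≡ -61 ≡ 67 (mod 128).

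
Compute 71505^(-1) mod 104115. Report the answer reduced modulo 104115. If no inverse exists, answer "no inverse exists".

Euclidean algorithm on 104115, 71505:
104115 = 1*71505 + 32610
71505 = 2*32610 + 6285
32610 = 5*6285 + 1185
6285 = 5*1185 + 360
1185 = 3*360 + 105
360 = 3*105 + 45
105 = 2*45 + 15
45 = 3*15 + 0
Since gcd = 15 > 1, 71505 is not a unit mod 104115.

no inverse exists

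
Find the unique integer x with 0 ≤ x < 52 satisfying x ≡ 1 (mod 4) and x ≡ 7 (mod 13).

33

Write x = 1 + 4·k. Then 4·k ≡ 7 − 1 ≡ 6 (mod 13).
Need 4⁻¹ mod 13. Extended Euclid on (13, 4):
13 = 3*4 + 1
4 = 4*1 + 0
Back-substitute:
1 = 13 − 3·4
4⁻¹ ≡ 10 (mod 13), so k ≡ 10·6 ≡ 8 (mod 13).
x = 1 + 4·8 = 33.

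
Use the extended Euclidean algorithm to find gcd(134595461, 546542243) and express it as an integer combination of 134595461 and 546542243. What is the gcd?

13

Apply Euclid's algorithm to 546542243 and 134595461:
546542243 = 4×134595461 + 8160399
134595461 = 16×8160399 + 4029077
8160399 = 2×4029077 + 102245
4029077 = 39×102245 + 41522
102245 = 2×41522 + 19201
41522 = 2×19201 + 3120
19201 = 6×3120 + 481
3120 = 6×481 + 234
481 = 2×234 + 13
234 = 18×13 + 0
gcd(134595461, 546542243) = 13.
Working backward:
13 = 481 − 2·234
13 = −2·3120 + 13·481
13 = 13·19201 − 80·3120
13 = −80·41522 + 173·19201
13 = 173·102245 − 426·41522
13 = −426·4029077 + 16787·102245
13 = 16787·8160399 − 34000·4029077
13 = −34000·134595461 + 560787·8160399
13 = 560787·546542243 − 2277148·134595461
So 13 = (560787)·546542243 + (-2277148)·134595461.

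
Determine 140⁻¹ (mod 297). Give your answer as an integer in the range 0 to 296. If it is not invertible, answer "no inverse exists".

Apply the Euclidean algorithm to 297 and 140:
297 = 2×140 + 17
140 = 8×17 + 4
17 = 4×4 + 1
4 = 4×1 + 0
Since gcd(140, 297) = 1, back-substitute to write 1 as a combination:
1 = 17 − 4·4
1 = −4·140 + 33·17
1 = 33·297 − 70·140
Hence 140⁻¹ ≡ -70 ≡ 227 (mod 297).

227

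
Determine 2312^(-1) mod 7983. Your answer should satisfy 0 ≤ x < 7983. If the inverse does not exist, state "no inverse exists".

gcd(7983, 2312) by repeated division:
7983 = 3·2312 + 1047
2312 = 2·1047 + 218
1047 = 4·218 + 175
218 = 1·175 + 43
175 = 4·43 + 3
43 = 14·3 + 1
3 = 3·1 + 0
Since gcd(2312, 7983) = 1, back-substitute to write 1 as a combination:
1 = 43 − 14·3
1 = −14·175 + 57·43
1 = 57·218 − 71·175
1 = −71·1047 + 341·218
1 = 341·2312 − 753·1047
1 = −753·7983 + 2600·2312
So 2312·2600 ≡ 1 (mod 7983).

2600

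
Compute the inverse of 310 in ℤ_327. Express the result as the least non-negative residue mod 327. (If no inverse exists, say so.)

gcd(327, 310) by repeated division:
327 = 1×310 + 17
310 = 18×17 + 4
17 = 4×4 + 1
4 = 4×1 + 0
gcd = 1, so the inverse exists. Back-substitute:
1 = 17 − 4·4
1 = −4·310 + 73·17
1 = 73·327 − 77·310
Hence 310⁻¹ ≡ -77 ≡ 250 (mod 327).

250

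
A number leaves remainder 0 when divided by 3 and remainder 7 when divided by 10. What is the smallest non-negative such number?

27

Write x = 0 + 3·k. Then 3·k ≡ 7 − 0 ≡ 7 (mod 10).
Need 3⁻¹ mod 10. Extended Euclid on (10, 3):
10 = 3×3 + 1
3 = 3×1 + 0
Back-substitute:
1 = 10 − 3·3
3⁻¹ ≡ 7 (mod 10), so k ≡ 7·7 ≡ 9 (mod 10).
x = 0 + 3·9 = 27.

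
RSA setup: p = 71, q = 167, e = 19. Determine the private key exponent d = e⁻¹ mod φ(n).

7339

φ(n) = (p−1)(q−1) = 70·166 = 11620.
Need d with 19·d ≡ 1 (mod 11620). Apply the extended Euclidean algorithm:
11620 = 611×19 + 11
19 = 1×11 + 8
11 = 1×8 + 3
8 = 2×3 + 2
3 = 1×2 + 1
2 = 2×1 + 0
Back-substitute:
1 = 3 − 2
1 = −8 + 3·3
1 = 3·11 − 4·8
1 = −4·19 + 7·11
1 = 7·11620 − 4281·19
So 19·(-4281) ≡ 1 (mod 11620), hence d ≡ -4281 ≡ 7339 (mod 11620).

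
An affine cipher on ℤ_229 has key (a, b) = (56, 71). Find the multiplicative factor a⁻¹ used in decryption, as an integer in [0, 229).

45

Extended Euclidean algorithm:
229 = 4×56 + 5
56 = 11×5 + 1
5 = 5×1 + 0
gcd = 1, so the inverse exists. Back-substitute:
1 = 56 − 11·5
1 = −11·229 + 45·56
So 56·45 ≡ 1 (mod 229).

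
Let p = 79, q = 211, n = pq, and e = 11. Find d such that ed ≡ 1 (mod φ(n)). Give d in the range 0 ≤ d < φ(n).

φ(n) = (p−1)(q−1) = 78·210 = 16380.
Need d with 11·d ≡ 1 (mod 16380). Apply the extended Euclidean algorithm:
16380 = 1489*11 + 1
11 = 11*1 + 0
Back-substitute:
1 = 16380 − 1489·11
So 11·(-1489) ≡ 1 (mod 16380), hence d ≡ -1489 ≡ 14891 (mod 16380).

14891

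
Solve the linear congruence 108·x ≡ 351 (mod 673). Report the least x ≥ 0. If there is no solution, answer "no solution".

First find gcd(108, 673):
673 = 6*108 + 25
108 = 4*25 + 8
25 = 3*8 + 1
8 = 8*1 + 0
gcd = 1, so a unique solution mod 673 exists.
Back-substitute for the Bézout coefficients:
1 = 25 − 3·8
1 = −3·108 + 13·25
1 = 13·673 − 81·108
So 108·(-81) ≡ 1 (mod 673), giving 108⁻¹ ≡ 592.
x ≡ 108⁻¹·351 ≡ 592·351 ≡ 508 (mod 673).

508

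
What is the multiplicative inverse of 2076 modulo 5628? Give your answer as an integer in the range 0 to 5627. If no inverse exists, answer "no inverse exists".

no inverse exists

Compute gcd(2076, 5628):
5628 = 2*2076 + 1476
2076 = 1*1476 + 600
1476 = 2*600 + 276
600 = 2*276 + 48
276 = 5*48 + 36
48 = 1*36 + 12
36 = 3*12 + 0
Since gcd = 12 > 1, 2076 is not a unit mod 5628.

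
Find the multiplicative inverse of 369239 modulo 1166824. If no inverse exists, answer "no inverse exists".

Extended Euclidean algorithm:
1166824 = 3·369239 + 59107
369239 = 6·59107 + 14597
59107 = 4·14597 + 719
14597 = 20·719 + 217
719 = 3·217 + 68
217 = 3·68 + 13
68 = 5·13 + 3
13 = 4·3 + 1
3 = 3·1 + 0
Since gcd(369239, 1166824) = 1, back-substitute to write 1 as a combination:
1 = 13 − 4·3
1 = −4·68 + 21·13
1 = 21·217 − 67·68
1 = −67·719 + 222·217
1 = 222·14597 − 4507·719
1 = −4507·59107 + 18250·14597
1 = 18250·369239 − 114007·59107
1 = −114007·1166824 + 360271·369239
So 369239·360271 ≡ 1 (mod 1166824).

360271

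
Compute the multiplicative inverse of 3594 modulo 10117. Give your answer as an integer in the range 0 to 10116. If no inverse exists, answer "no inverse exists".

gcd(10117, 3594) by repeated division:
10117 = 2·3594 + 2929
3594 = 1·2929 + 665
2929 = 4·665 + 269
665 = 2·269 + 127
269 = 2·127 + 15
127 = 8·15 + 7
15 = 2·7 + 1
7 = 7·1 + 0
Since gcd(3594, 10117) = 1, back-substitute to write 1 as a combination:
1 = 15 − 2·7
1 = −2·127 + 17·15
1 = 17·269 − 36·127
1 = −36·665 + 89·269
1 = 89·2929 − 392·665
1 = −392·3594 + 481·2929
1 = 481·10117 − 1354·3594
Thus 3594·(-1354) ≡ 1 (mod 10117); reducing, -1354 mod 10117 = 8763.

8763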